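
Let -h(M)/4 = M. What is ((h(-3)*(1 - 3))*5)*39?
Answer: -4680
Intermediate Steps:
h(M) = -4*M
((h(-3)*(1 - 3))*5)*39 = (((-4*(-3))*(1 - 3))*5)*39 = ((12*(-2))*5)*39 = -24*5*39 = -120*39 = -4680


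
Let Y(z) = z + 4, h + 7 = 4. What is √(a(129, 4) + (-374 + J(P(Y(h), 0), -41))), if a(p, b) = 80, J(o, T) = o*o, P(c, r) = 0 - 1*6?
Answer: I*√258 ≈ 16.062*I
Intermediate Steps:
h = -3 (h = -7 + 4 = -3)
Y(z) = 4 + z
P(c, r) = -6 (P(c, r) = 0 - 6 = -6)
J(o, T) = o²
√(a(129, 4) + (-374 + J(P(Y(h), 0), -41))) = √(80 + (-374 + (-6)²)) = √(80 + (-374 + 36)) = √(80 - 338) = √(-258) = I*√258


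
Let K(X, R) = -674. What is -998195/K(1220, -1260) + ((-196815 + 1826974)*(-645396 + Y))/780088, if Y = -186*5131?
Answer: -439230822148333/131444828 ≈ -3.3416e+6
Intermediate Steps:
Y = -954366
-998195/K(1220, -1260) + ((-196815 + 1826974)*(-645396 + Y))/780088 = -998195/(-674) + ((-196815 + 1826974)*(-645396 - 954366))/780088 = -998195*(-1/674) + (1630159*(-1599762))*(1/780088) = 998195/674 - 2607866422158*1/780088 = 998195/674 - 1303933211079/390044 = -439230822148333/131444828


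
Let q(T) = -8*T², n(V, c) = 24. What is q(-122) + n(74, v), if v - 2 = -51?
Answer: -119048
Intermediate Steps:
v = -49 (v = 2 - 51 = -49)
q(-122) + n(74, v) = -8*(-122)² + 24 = -8*14884 + 24 = -119072 + 24 = -119048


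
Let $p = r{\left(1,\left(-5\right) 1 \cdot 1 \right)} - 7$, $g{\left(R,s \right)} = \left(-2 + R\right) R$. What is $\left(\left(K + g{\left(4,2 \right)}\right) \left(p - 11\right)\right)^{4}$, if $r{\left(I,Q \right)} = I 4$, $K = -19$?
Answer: $562448656$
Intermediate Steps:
$r{\left(I,Q \right)} = 4 I$
$g{\left(R,s \right)} = R \left(-2 + R\right)$
$p = -3$ ($p = 4 \cdot 1 - 7 = 4 - 7 = -3$)
$\left(\left(K + g{\left(4,2 \right)}\right) \left(p - 11\right)\right)^{4} = \left(\left(-19 + 4 \left(-2 + 4\right)\right) \left(-3 - 11\right)\right)^{4} = \left(\left(-19 + 4 \cdot 2\right) \left(-14\right)\right)^{4} = \left(\left(-19 + 8\right) \left(-14\right)\right)^{4} = \left(\left(-11\right) \left(-14\right)\right)^{4} = 154^{4} = 562448656$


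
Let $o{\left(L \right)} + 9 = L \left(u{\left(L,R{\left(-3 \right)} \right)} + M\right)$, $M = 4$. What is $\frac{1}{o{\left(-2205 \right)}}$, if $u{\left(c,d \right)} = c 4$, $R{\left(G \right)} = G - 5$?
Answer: $\frac{1}{19439271} \approx 5.1442 \cdot 10^{-8}$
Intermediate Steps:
$R{\left(G \right)} = -5 + G$
$u{\left(c,d \right)} = 4 c$
$o{\left(L \right)} = -9 + L \left(4 + 4 L\right)$ ($o{\left(L \right)} = -9 + L \left(4 L + 4\right) = -9 + L \left(4 + 4 L\right)$)
$\frac{1}{o{\left(-2205 \right)}} = \frac{1}{-9 + 4 \left(-2205\right) + 4 \left(-2205\right)^{2}} = \frac{1}{-9 - 8820 + 4 \cdot 4862025} = \frac{1}{-9 - 8820 + 19448100} = \frac{1}{19439271}$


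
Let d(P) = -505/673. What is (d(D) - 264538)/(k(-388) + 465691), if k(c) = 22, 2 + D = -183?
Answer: -178034579/313424849 ≈ -0.56803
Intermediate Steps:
D = -185 (D = -2 - 183 = -185)
d(P) = -505/673 (d(P) = -505*1/673 = -505/673)
(d(D) - 264538)/(k(-388) + 465691) = (-505/673 - 264538)/(22 + 465691) = -178034579/673/465713 = -178034579/673*1/465713 = -178034579/313424849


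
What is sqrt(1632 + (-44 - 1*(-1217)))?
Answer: sqrt(2805) ≈ 52.962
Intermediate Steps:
sqrt(1632 + (-44 - 1*(-1217))) = sqrt(1632 + (-44 + 1217)) = sqrt(1632 + 1173) = sqrt(2805)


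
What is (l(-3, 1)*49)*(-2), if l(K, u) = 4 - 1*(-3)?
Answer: -686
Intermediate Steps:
l(K, u) = 7 (l(K, u) = 4 + 3 = 7)
(l(-3, 1)*49)*(-2) = (7*49)*(-2) = 343*(-2) = -686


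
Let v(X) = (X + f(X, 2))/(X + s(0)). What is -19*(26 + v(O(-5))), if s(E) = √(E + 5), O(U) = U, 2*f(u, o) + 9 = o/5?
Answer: -21527/40 - 1767*√5/200 ≈ -557.93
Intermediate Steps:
f(u, o) = -9/2 + o/10 (f(u, o) = -9/2 + (o/5)/2 = -9/2 + o/10)
s(E) = √(5 + E)
v(X) = (-43/10 + X)/(X + √5) (v(X) = (X + (-9/2 + (⅒)*2))/(X + √(5 + 0)) = (X + (-9/2 + ⅕))/(X + √5) = (X - 43/10)/(X + √5) = (-43/10 + X)/(X + √5))
-19*(26 + v(O(-5))) = -19*(26 + (-43/10 - 5)/(-5 + √5)) = -19*(26 - 93/10/(-5 + √5)) = -19*(26 - 93/(10*(-5 + √5))) = -494 + 1767/(10*(-5 + √5))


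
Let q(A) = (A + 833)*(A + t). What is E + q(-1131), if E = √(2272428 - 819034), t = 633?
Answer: 148404 + √1453394 ≈ 1.4961e+5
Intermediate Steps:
q(A) = (633 + A)*(833 + A) (q(A) = (A + 833)*(A + 633) = (833 + A)*(633 + A) = (633 + A)*(833 + A))
E = √1453394 ≈ 1205.6
E + q(-1131) = √1453394 + (527289 + (-1131)² + 1466*(-1131)) = √1453394 + (527289 + 1279161 - 1658046) = √1453394 + 148404 = 148404 + √1453394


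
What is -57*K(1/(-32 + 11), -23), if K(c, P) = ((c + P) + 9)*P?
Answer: -128915/7 ≈ -18416.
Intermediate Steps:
K(c, P) = P*(9 + P + c) (K(c, P) = ((P + c) + 9)*P = (9 + P + c)*P = P*(9 + P + c))
-57*K(1/(-32 + 11), -23) = -(-1311)*(9 - 23 + 1/(-32 + 11)) = -(-1311)*(9 - 23 + 1/(-21)) = -(-1311)*(9 - 23 - 1/21) = -(-1311)*(-295)/21 = -57*6785/21 = -128915/7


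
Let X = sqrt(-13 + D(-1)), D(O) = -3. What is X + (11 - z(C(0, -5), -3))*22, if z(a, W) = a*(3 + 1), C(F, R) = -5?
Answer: 682 + 4*I ≈ 682.0 + 4.0*I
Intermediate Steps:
z(a, W) = 4*a (z(a, W) = a*4 = 4*a)
X = 4*I (X = sqrt(-13 - 3) = sqrt(-16) = 4*I ≈ 4.0*I)
X + (11 - z(C(0, -5), -3))*22 = 4*I + (11 - 4*(-5))*22 = 4*I + (11 - 1*(-20))*22 = 4*I + (11 + 20)*22 = 4*I + 31*22 = 4*I + 682 = 682 + 4*I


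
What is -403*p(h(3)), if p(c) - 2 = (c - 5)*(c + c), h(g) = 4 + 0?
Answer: 2418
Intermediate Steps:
h(g) = 4
p(c) = 2 + 2*c*(-5 + c) (p(c) = 2 + (c - 5)*(c + c) = 2 + (-5 + c)*(2*c) = 2 + 2*c*(-5 + c))
-403*p(h(3)) = -403*(2 - 10*4 + 2*4**2) = -403*(2 - 40 + 2*16) = -403*(2 - 40 + 32) = -403*(-6) = 2418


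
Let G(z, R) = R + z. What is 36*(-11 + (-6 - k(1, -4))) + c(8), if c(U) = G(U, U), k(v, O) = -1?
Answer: -560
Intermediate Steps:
c(U) = 2*U (c(U) = U + U = 2*U)
36*(-11 + (-6 - k(1, -4))) + c(8) = 36*(-11 + (-6 - 1*(-1))) + 2*8 = 36*(-11 + (-6 + 1)) + 16 = 36*(-11 - 5) + 16 = 36*(-16) + 16 = -576 + 16 = -560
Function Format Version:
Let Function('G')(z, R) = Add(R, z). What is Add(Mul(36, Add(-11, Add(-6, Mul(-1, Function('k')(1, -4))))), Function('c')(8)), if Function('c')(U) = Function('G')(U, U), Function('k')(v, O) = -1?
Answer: -560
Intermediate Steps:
Function('c')(U) = Mul(2, U) (Function('c')(U) = Add(U, U) = Mul(2, U))
Add(Mul(36, Add(-11, Add(-6, Mul(-1, Function('k')(1, -4))))), Function('c')(8)) = Add(Mul(36, Add(-11, Add(-6, Mul(-1, -1)))), Mul(2, 8)) = Add(Mul(36, Add(-11, Add(-6, 1))), 16) = Add(Mul(36, Add(-11, -5)), 16) = Add(Mul(36, -16), 16) = Add(-576, 16) = -560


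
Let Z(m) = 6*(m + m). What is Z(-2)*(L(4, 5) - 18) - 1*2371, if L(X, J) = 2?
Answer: -1987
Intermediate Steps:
Z(m) = 12*m (Z(m) = 6*(2*m) = 12*m)
Z(-2)*(L(4, 5) - 18) - 1*2371 = (12*(-2))*(2 - 18) - 1*2371 = -24*(-16) - 2371 = 384 - 2371 = -1987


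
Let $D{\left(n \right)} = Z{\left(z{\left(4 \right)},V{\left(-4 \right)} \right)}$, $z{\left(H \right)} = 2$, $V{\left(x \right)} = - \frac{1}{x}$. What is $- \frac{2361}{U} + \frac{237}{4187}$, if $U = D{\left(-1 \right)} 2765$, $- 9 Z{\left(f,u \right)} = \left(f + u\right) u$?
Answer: $\frac{2010423}{146545} \approx 13.719$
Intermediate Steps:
$Z{\left(f,u \right)} = - \frac{u \left(f + u\right)}{9}$ ($Z{\left(f,u \right)} = - \frac{\left(f + u\right) u}{9} = - \frac{u \left(f + u\right)}{9}$)
$D{\left(n \right)} = - \frac{1}{16}$ ($D{\left(n \right)} = - \frac{- \frac{1}{-4} \left(2 - \frac{1}{-4}\right)}{9} = - \frac{\left(-1\right) \left(- \frac{1}{4}\right) \left(2 - - \frac{1}{4}\right)}{9} = \left(- \frac{1}{9}\right) \frac{1}{4} \left(2 + \frac{1}{4}\right) = \left(- \frac{1}{9}\right) \frac{1}{4} \cdot \frac{9}{4} = - \frac{1}{16}$)
$U = - \frac{2765}{16}$ ($U = \left(- \frac{1}{16}\right) 2765 = - \frac{2765}{16} \approx -172.81$)
$- \frac{2361}{U} + \frac{237}{4187} = - \frac{2361}{- \frac{2765}{16}} + \frac{237}{4187} = \left(-2361\right) \left(- \frac{16}{2765}\right) + 237 \cdot \frac{1}{4187} = \frac{37776}{2765} + \frac{3}{53} = \frac{2010423}{146545}$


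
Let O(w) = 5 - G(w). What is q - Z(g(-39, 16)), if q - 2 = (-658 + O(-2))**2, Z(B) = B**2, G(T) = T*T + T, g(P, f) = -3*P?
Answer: 415338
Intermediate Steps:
G(T) = T + T**2 (G(T) = T**2 + T = T + T**2)
O(w) = 5 - w*(1 + w)
q = 429027 (q = 2 + (-658 + (5 - 1*(-2)*(1 - 2)))**2 = 2 + (-658 + (5 - 1*(-2)*(-1)))**2 = 2 + (-658 + (5 - 2))**2 = 2 + (-658 + 3)**2 = 2 + (-655)**2 = 2 + 429025 = 429027)
q - Z(g(-39, 16)) = 429027 - (-3*(-39))**2 = 429027 - 1*117**2 = 429027 - 1*13689 = 429027 - 13689 = 415338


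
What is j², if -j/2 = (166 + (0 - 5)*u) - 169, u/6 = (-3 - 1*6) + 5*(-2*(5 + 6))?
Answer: 50893956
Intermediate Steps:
u = -714 (u = 6*((-3 - 1*6) + 5*(-2*(5 + 6))) = 6*((-3 - 6) + 5*(-2*11)) = 6*(-9 + 5*(-22)) = 6*(-9 - 110) = 6*(-119) = -714)
j = -7134 (j = -2*((166 + (0 - 5)*(-714)) - 169) = -2*((166 - 5*(-714)) - 169) = -2*((166 + 3570) - 169) = -2*(3736 - 169) = -2*3567 = -7134)
j² = (-7134)² = 50893956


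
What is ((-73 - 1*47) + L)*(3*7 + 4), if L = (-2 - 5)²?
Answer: -1775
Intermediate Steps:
L = 49 (L = (-7)² = 49)
((-73 - 1*47) + L)*(3*7 + 4) = ((-73 - 1*47) + 49)*(3*7 + 4) = ((-73 - 47) + 49)*(21 + 4) = (-120 + 49)*25 = -71*25 = -1775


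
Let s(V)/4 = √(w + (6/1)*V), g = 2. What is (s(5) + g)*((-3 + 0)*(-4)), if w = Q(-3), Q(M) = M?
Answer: 24 + 144*√3 ≈ 273.42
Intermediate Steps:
w = -3
s(V) = 4*√(-3 + 6*V) (s(V) = 4*√(-3 + (6/1)*V) = 4*√(-3 + (6*1)*V) = 4*√(-3 + 6*V))
(s(5) + g)*((-3 + 0)*(-4)) = (4*√(-3 + 6*5) + 2)*((-3 + 0)*(-4)) = (4*√(-3 + 30) + 2)*(-3*(-4)) = (4*√27 + 2)*12 = (4*(3*√3) + 2)*12 = (12*√3 + 2)*12 = (2 + 12*√3)*12 = 24 + 144*√3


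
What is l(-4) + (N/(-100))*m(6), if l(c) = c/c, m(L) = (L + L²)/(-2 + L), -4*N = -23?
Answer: 317/800 ≈ 0.39625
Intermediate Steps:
N = 23/4 (N = -¼*(-23) = 23/4 ≈ 5.7500)
m(L) = (L + L²)/(-2 + L)
l(c) = 1
l(-4) + (N/(-100))*m(6) = 1 + ((23/4)/(-100))*(6*(1 + 6)/(-2 + 6)) = 1 + ((23/4)*(-1/100))*(6*7/4) = 1 - 69*7/(200*4) = 1 - 23/400*21/2 = 1 - 483/800 = 317/800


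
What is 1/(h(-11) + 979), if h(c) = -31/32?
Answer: 32/31297 ≈ 0.0010225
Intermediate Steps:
h(c) = -31/32 (h(c) = -31*1/32 = -31/32)
1/(h(-11) + 979) = 1/(-31/32 + 979) = 1/(31297/32) = 32/31297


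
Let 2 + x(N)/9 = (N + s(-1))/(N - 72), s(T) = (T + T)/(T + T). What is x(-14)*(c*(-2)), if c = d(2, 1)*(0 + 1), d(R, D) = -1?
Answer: -1431/43 ≈ -33.279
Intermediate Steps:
s(T) = 1 (s(T) = (2*T)/((2*T)) = (2*T)*(1/(2*T)) = 1)
x(N) = -18 + 9*(1 + N)/(-72 + N) (x(N) = -18 + 9*((N + 1)/(N - 72)) = -18 + 9*((1 + N)/(-72 + N)) = -18 + 9*(1 + N)/(-72 + N))
c = -1 (c = -(0 + 1) = -1*1 = -1)
x(-14)*(c*(-2)) = (9*(145 - 1*(-14))/(-72 - 14))*(-1*(-2)) = (9*(145 + 14)/(-86))*2 = (9*(-1/86)*159)*2 = -1431/86*2 = -1431/43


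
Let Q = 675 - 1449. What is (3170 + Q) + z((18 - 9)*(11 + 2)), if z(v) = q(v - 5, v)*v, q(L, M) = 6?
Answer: 3098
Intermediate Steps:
Q = -774
z(v) = 6*v
(3170 + Q) + z((18 - 9)*(11 + 2)) = (3170 - 774) + 6*((18 - 9)*(11 + 2)) = 2396 + 6*(9*13) = 2396 + 6*117 = 2396 + 702 = 3098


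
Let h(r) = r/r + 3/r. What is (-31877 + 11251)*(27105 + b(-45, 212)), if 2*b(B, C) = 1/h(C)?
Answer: -120201748306/215 ≈ -5.5908e+8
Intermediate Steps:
h(r) = 1 + 3/r
b(B, C) = C/(2*(3 + C)) (b(B, C) = 1/(2*(((3 + C)/C))) = (C/(3 + C))/2 = C/(2*(3 + C)))
(-31877 + 11251)*(27105 + b(-45, 212)) = (-31877 + 11251)*(27105 + (½)*212/(3 + 212)) = -20626*(27105 + (½)*212/215) = -20626*(27105 + (½)*212*(1/215)) = -20626*(27105 + 106/215) = -20626*5827681/215 = -120201748306/215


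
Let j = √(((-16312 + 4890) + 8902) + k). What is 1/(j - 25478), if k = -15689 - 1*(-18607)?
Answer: -12739/324564043 - √398/649128086 ≈ -3.9280e-5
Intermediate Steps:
k = 2918 (k = -15689 + 18607 = 2918)
j = √398 (j = √(((-16312 + 4890) + 8902) + 2918) = √((-11422 + 8902) + 2918) = √(-2520 + 2918) = √398 ≈ 19.950)
1/(j - 25478) = 1/(√398 - 25478) = 1/(-25478 + √398)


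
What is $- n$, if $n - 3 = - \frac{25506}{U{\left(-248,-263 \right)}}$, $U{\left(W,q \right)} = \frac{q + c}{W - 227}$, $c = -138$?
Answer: $\frac{12114147}{401} \approx 30210.0$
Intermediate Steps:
$U{\left(W,q \right)} = \frac{-138 + q}{-227 + W}$ ($U{\left(W,q \right)} = \frac{q - 138}{W - 227} = \frac{-138 + q}{-227 + W}$)
$n = - \frac{12114147}{401}$ ($n = 3 - \frac{25506}{\frac{1}{-227 - 248} \left(-138 - 263\right)} = 3 - \frac{25506}{\frac{1}{-475} \left(-401\right)} = 3 - \frac{25506}{\left(- \frac{1}{475}\right) \left(-401\right)} = 3 - \frac{25506}{\frac{401}{475}} = 3 - \frac{12115350}{401} = - \frac{12114147}{401} \approx -30210.0$)
$- n = \left(-1\right) \left(- \frac{12114147}{401}\right) = \frac{12114147}{401}$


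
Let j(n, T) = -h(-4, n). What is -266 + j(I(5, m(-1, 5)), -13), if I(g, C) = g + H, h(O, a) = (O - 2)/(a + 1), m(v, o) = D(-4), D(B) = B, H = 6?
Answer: -531/2 ≈ -265.50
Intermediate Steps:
m(v, o) = -4
h(O, a) = (-2 + O)/(1 + a)
I(g, C) = 6 + g (I(g, C) = g + 6 = 6 + g)
j(n, T) = 6/(1 + n) (j(n, T) = -(-2 - 4)/(1 + n) = -(-6)/(1 + n) = 6/(1 + n))
-266 + j(I(5, m(-1, 5)), -13) = -266 + 6/(1 + (6 + 5)) = -266 + 6/(1 + 11) = -266 + 6/12 = -266 + 6*(1/12) = -266 + ½ = -531/2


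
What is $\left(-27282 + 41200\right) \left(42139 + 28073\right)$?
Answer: $977210616$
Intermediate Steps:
$\left(-27282 + 41200\right) \left(42139 + 28073\right) = 13918 \cdot 70212 = 977210616$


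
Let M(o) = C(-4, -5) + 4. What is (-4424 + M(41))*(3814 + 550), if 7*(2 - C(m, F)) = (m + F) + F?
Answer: -19271424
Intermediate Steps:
C(m, F) = 2 - 2*F/7 - m/7 (C(m, F) = 2 - ((m + F) + F)/7 = 2 - ((F + m) + F)/7 = 2 - (m + 2*F)/7 = 2 + (-2*F/7 - m/7) = 2 - 2*F/7 - m/7)
M(o) = 8 (M(o) = (2 - 2/7*(-5) - ⅐*(-4)) + 4 = (2 + 10/7 + 4/7) + 4 = 4 + 4 = 8)
(-4424 + M(41))*(3814 + 550) = (-4424 + 8)*(3814 + 550) = -4416*4364 = -19271424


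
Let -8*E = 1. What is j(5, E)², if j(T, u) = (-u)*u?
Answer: 1/4096 ≈ 0.00024414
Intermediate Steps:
E = -⅛ (E = -⅛*1 = -⅛ ≈ -0.12500)
j(T, u) = -u²
j(5, E)² = (-(-⅛)²)² = (-1*1/64)² = (-1/64)² = 1/4096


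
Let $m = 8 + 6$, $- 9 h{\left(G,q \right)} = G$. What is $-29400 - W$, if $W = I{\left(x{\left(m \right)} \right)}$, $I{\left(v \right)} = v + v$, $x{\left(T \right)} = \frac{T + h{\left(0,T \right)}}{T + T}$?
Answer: $-29401$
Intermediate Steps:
$h{\left(G,q \right)} = - \frac{G}{9}$
$m = 14$
$x{\left(T \right)} = \frac{1}{2}$ ($x{\left(T \right)} = \frac{T - 0}{T + T} = \frac{T + 0}{2 T} = T \frac{1}{2 T} = \frac{1}{2}$)
$I{\left(v \right)} = 2 v$
$W = 1$ ($W = 2 \cdot \frac{1}{2} = 1$)
$-29400 - W = -29400 - 1 = -29401$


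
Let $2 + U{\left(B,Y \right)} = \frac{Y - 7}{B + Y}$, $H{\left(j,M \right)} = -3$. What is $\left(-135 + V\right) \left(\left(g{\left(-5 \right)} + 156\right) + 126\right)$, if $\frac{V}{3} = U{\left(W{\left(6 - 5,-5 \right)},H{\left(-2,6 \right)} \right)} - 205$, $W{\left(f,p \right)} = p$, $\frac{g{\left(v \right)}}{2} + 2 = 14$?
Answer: $- \frac{460377}{2} \approx -2.3019 \cdot 10^{5}$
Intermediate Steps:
$g{\left(v \right)} = 24$ ($g{\left(v \right)} = -4 + 2 \cdot 14 = -4 + 28 = 24$)
$U{\left(B,Y \right)} = -2 + \frac{-7 + Y}{B + Y}$ ($U{\left(B,Y \right)} = -2 + \frac{Y - 7}{B + Y} = -2 + \frac{-7 + Y}{B + Y}$)
$V = - \frac{2469}{4}$ ($V = 3 \left(\frac{-7 - -3 - -10}{-5 - 3} - 205\right) = 3 \left(\frac{-7 + 3 + 10}{-8} - 205\right) = 3 \left(\left(- \frac{1}{8}\right) 6 - 205\right) = 3 \left(- \frac{3}{4} - 205\right) = 3 \left(- \frac{823}{4}\right) = - \frac{2469}{4} \approx -617.25$)
$\left(-135 + V\right) \left(\left(g{\left(-5 \right)} + 156\right) + 126\right) = \left(-135 - \frac{2469}{4}\right) \left(\left(24 + 156\right) + 126\right) = - \frac{3009 \left(180 + 126\right)}{4} = \left(- \frac{3009}{4}\right) 306 = - \frac{460377}{2}$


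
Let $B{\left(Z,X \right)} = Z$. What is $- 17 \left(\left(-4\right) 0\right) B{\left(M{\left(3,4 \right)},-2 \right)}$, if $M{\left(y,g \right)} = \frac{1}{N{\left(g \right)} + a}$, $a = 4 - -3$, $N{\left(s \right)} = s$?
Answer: $0$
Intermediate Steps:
$a = 7$ ($a = 4 + 3 = 7$)
$M{\left(y,g \right)} = \frac{1}{7 + g}$ ($M{\left(y,g \right)} = \frac{1}{g + 7} = \frac{1}{7 + g}$)
$- 17 \left(\left(-4\right) 0\right) B{\left(M{\left(3,4 \right)},-2 \right)} = \frac{\left(-17\right) \left(\left(-4\right) 0\right)}{7 + 4} = \frac{\left(-17\right) 0}{11} = 0 \cdot \frac{1}{11} = 0$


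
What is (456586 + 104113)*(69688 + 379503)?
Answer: 251860944509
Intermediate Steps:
(456586 + 104113)*(69688 + 379503) = 560699*449191 = 251860944509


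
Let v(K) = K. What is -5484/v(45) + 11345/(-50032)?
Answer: -91628671/750480 ≈ -122.09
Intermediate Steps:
-5484/v(45) + 11345/(-50032) = -5484/45 + 11345/(-50032) = -5484*1/45 + 11345*(-1/50032) = -1828/15 - 11345/50032 = -91628671/750480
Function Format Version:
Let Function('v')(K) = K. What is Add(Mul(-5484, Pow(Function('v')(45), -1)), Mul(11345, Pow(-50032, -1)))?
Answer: Rational(-91628671, 750480) ≈ -122.09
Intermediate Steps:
Add(Mul(-5484, Pow(Function('v')(45), -1)), Mul(11345, Pow(-50032, -1))) = Add(Mul(-5484, Pow(45, -1)), Mul(11345, Pow(-50032, -1))) = Add(Mul(-5484, Rational(1, 45)), Mul(11345, Rational(-1, 50032))) = Add(Rational(-1828, 15), Rational(-11345, 50032)) = Rational(-91628671, 750480)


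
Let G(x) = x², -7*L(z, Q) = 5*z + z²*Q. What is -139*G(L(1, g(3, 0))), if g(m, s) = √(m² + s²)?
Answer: -8896/49 ≈ -181.55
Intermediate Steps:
L(z, Q) = -5*z/7 - Q*z²/7 (L(z, Q) = -(5*z + z²*Q)/7 = -(5*z + Q*z²)/7 = -5*z/7 - Q*z²/7)
-139*G(L(1, g(3, 0))) = -139*(5 + √(3² + 0²)*1)²/49 = -139*(5 + √(9 + 0)*1)²/49 = -139*(5 + √9*1)²/49 = -139*(5 + 3*1)²/49 = -139*(5 + 3)²/49 = -139*(-⅐*1*8)² = -139*(-8/7)² = -139*64/49 = -8896/49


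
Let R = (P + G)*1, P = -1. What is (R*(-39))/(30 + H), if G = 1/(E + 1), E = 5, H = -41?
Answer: -65/22 ≈ -2.9545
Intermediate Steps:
G = ⅙ (G = 1/(5 + 1) = 1/6 = ⅙ ≈ 0.16667)
R = -⅚ (R = (-1 + ⅙)*1 = -⅚*1 = -⅚ ≈ -0.83333)
(R*(-39))/(30 + H) = (-⅚*(-39))/(30 - 41) = (65/2)/(-11) = (65/2)*(-1/11) = -65/22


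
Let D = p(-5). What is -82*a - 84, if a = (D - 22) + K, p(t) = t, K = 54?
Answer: -2298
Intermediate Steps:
D = -5
a = 27 (a = (-5 - 22) + 54 = -27 + 54 = 27)
-82*a - 84 = -82*27 - 84 = -2214 - 84 = -2298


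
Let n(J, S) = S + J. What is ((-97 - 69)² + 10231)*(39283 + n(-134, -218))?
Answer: 1471085697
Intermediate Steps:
n(J, S) = J + S
((-97 - 69)² + 10231)*(39283 + n(-134, -218)) = ((-97 - 69)² + 10231)*(39283 + (-134 - 218)) = ((-166)² + 10231)*(39283 - 352) = (27556 + 10231)*38931 = 37787*38931 = 1471085697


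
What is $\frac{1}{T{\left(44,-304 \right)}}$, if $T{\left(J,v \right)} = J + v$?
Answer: $- \frac{1}{260} \approx -0.0038462$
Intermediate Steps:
$\frac{1}{T{\left(44,-304 \right)}} = \frac{1}{44 - 304} = \frac{1}{-260} = - \frac{1}{260}$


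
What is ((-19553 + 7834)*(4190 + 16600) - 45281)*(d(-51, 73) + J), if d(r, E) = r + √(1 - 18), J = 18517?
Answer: -4499855651606 - 243683291*I*√17 ≈ -4.4999e+12 - 1.0047e+9*I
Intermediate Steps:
d(r, E) = r + I*√17 (d(r, E) = r + √(-17) = r + I*√17)
((-19553 + 7834)*(4190 + 16600) - 45281)*(d(-51, 73) + J) = ((-19553 + 7834)*(4190 + 16600) - 45281)*((-51 + I*√17) + 18517) = (-11719*20790 - 45281)*(18466 + I*√17) = (-243638010 - 45281)*(18466 + I*√17) = -243683291*(18466 + I*√17) = -4499855651606 - 243683291*I*√17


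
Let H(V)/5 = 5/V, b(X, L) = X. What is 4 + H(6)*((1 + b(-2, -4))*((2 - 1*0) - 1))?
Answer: -⅙ ≈ -0.16667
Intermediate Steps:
H(V) = 25/V (H(V) = 5*(5/V) = 25/V)
4 + H(6)*((1 + b(-2, -4))*((2 - 1*0) - 1)) = 4 + (25/6)*((1 - 2)*((2 - 1*0) - 1)) = 4 + (25*(⅙))*(-((2 + 0) - 1)) = 4 + 25*(-(2 - 1))/6 = 4 + 25*(-1*1)/6 = 4 + (25/6)*(-1) = 4 - 25/6 = -⅙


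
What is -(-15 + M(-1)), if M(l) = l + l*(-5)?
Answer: 11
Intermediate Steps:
M(l) = -4*l (M(l) = l - 5*l = -4*l)
-(-15 + M(-1)) = -(-15 - 4*(-1)) = -(-15 + 4) = -1*(-11) = 11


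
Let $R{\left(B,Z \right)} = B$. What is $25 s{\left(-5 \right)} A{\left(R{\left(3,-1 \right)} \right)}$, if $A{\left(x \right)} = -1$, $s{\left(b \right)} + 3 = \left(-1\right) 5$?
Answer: $200$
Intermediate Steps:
$s{\left(b \right)} = -8$ ($s{\left(b \right)} = -3 - 5 = -8$)
$25 s{\left(-5 \right)} A{\left(R{\left(3,-1 \right)} \right)} = 25 \left(-8\right) \left(-1\right) = \left(-200\right) \left(-1\right) = 200$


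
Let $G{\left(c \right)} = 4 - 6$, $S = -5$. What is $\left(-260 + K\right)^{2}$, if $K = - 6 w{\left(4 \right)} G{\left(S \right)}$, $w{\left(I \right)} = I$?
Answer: $44944$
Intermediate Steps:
$G{\left(c \right)} = -2$ ($G{\left(c \right)} = 4 - 6 = -2$)
$K = 48$ ($K = \left(-6\right) 4 \left(-2\right) = \left(-24\right) \left(-2\right) = 48$)
$\left(-260 + K\right)^{2} = \left(-260 + 48\right)^{2} = \left(-212\right)^{2} = 44944$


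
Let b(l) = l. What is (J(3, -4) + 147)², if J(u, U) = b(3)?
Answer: 22500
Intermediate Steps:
J(u, U) = 3
(J(3, -4) + 147)² = (3 + 147)² = 150² = 22500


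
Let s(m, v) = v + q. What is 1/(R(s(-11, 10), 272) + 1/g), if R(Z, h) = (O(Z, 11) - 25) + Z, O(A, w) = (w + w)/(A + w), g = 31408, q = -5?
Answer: -31408/584973 ≈ -0.053691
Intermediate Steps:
s(m, v) = -5 + v (s(m, v) = v - 5 = -5 + v)
O(A, w) = 2*w/(A + w) (O(A, w) = (2*w)/(A + w) = 2*w/(A + w))
R(Z, h) = -25 + Z + 22/(11 + Z) (R(Z, h) = (2*11/(Z + 11) - 25) + Z = (2*11/(11 + Z) - 25) + Z = (22/(11 + Z) - 25) + Z = (-25 + 22/(11 + Z)) + Z = -25 + Z + 22/(11 + Z))
1/(R(s(-11, 10), 272) + 1/g) = 1/((22 + (-25 + (-5 + 10))*(11 + (-5 + 10)))/(11 + (-5 + 10)) + 1/31408) = 1/((22 + (-25 + 5)*(11 + 5))/(11 + 5) + 1/31408) = 1/((22 - 20*16)/16 + 1/31408) = 1/((22 - 320)/16 + 1/31408) = 1/((1/16)*(-298) + 1/31408) = 1/(-149/8 + 1/31408) = 1/(-584973/31408) = -31408/584973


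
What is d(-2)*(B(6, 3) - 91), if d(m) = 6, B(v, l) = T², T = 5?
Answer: -396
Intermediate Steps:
B(v, l) = 25 (B(v, l) = 5² = 25)
d(-2)*(B(6, 3) - 91) = 6*(25 - 91) = 6*(-66) = -396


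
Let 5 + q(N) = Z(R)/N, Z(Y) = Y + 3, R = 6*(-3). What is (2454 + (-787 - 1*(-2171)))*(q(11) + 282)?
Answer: 11636816/11 ≈ 1.0579e+6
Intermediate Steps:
R = -18
Z(Y) = 3 + Y
q(N) = -5 - 15/N (q(N) = -5 + (3 - 18)/N = -5 - 15/N)
(2454 + (-787 - 1*(-2171)))*(q(11) + 282) = (2454 + (-787 - 1*(-2171)))*((-5 - 15/11) + 282) = (2454 + (-787 + 2171))*((-5 - 15*1/11) + 282) = (2454 + 1384)*((-5 - 15/11) + 282) = 3838*(-70/11 + 282) = 3838*(3032/11) = 11636816/11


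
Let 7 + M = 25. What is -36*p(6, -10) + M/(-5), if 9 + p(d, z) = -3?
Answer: 2142/5 ≈ 428.40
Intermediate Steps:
M = 18 (M = -7 + 25 = 18)
p(d, z) = -12 (p(d, z) = -9 - 3 = -12)
-36*p(6, -10) + M/(-5) = -36*(-12) + 18/(-5) = 432 + 18*(-⅕) = 432 - 18/5 = 2142/5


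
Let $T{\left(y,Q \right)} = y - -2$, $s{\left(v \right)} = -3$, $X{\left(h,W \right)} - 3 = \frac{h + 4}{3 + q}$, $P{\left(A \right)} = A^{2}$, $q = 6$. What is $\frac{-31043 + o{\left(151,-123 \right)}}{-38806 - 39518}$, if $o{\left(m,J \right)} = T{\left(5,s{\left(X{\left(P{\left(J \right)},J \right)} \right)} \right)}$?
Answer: $\frac{7759}{19581} \approx 0.39625$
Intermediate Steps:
$X{\left(h,W \right)} = \frac{31}{9} + \frac{h}{9}$ ($X{\left(h,W \right)} = 3 + \frac{h + 4}{3 + 6} = 3 + \frac{4 + h}{9} = 3 + \left(4 + h\right) \frac{1}{9} = 3 + \left(\frac{4}{9} + \frac{h}{9}\right) = \frac{31}{9} + \frac{h}{9}$)
$T{\left(y,Q \right)} = 2 + y$ ($T{\left(y,Q \right)} = y + 2 = 2 + y$)
$o{\left(m,J \right)} = 7$ ($o{\left(m,J \right)} = 2 + 5 = 7$)
$\frac{-31043 + o{\left(151,-123 \right)}}{-38806 - 39518} = \frac{-31043 + 7}{-38806 - 39518} = - \frac{31036}{-78324} = \left(-31036\right) \left(- \frac{1}{78324}\right) = \frac{7759}{19581}$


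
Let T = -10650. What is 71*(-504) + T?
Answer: -46434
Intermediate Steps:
71*(-504) + T = 71*(-504) - 10650 = -35784 - 10650 = -46434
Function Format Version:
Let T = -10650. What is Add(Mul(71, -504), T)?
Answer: -46434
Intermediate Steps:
Add(Mul(71, -504), T) = Add(Mul(71, -504), -10650) = Add(-35784, -10650) = -46434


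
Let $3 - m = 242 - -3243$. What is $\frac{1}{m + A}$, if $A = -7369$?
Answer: $- \frac{1}{10851} \approx -9.2157 \cdot 10^{-5}$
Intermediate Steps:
$m = -3482$ ($m = 3 - \left(242 - -3243\right) = 3 - \left(242 + 3243\right) = 3 - 3485 = -3482$)
$\frac{1}{m + A} = \frac{1}{-3482 - 7369} = \frac{1}{-10851} = - \frac{1}{10851}$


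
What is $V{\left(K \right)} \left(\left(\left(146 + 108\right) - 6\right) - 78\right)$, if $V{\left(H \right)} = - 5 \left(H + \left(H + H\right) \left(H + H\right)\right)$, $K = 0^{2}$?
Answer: $0$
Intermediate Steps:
$K = 0$
$V{\left(H \right)} = - 20 H^{2} - 5 H$ ($V{\left(H \right)} = - 5 \left(H + 2 H 2 H\right) = - 5 \left(H + 4 H^{2}\right) = - 20 H^{2} - 5 H$)
$V{\left(K \right)} \left(\left(\left(146 + 108\right) - 6\right) - 78\right) = \left(-5\right) 0 \left(1 + 4 \cdot 0\right) \left(\left(\left(146 + 108\right) - 6\right) - 78\right) = \left(-5\right) 0 \left(1 + 0\right) \left(\left(254 - 6\right) - 78\right) = \left(-5\right) 0 \cdot 1 \left(248 - 78\right) = 0 \cdot 170 = 0$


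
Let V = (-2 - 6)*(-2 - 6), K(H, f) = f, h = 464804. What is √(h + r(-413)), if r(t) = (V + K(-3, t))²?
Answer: √586605 ≈ 765.90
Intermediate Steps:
V = 64 (V = -8*(-8) = 64)
r(t) = (64 + t)²
√(h + r(-413)) = √(464804 + (64 - 413)²) = √(464804 + (-349)²) = √(464804 + 121801) = √586605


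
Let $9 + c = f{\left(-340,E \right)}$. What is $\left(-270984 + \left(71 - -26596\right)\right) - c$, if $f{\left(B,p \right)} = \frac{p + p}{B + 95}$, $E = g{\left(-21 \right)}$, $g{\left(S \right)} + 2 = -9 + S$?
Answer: $- \frac{59855524}{245} \approx -2.4431 \cdot 10^{5}$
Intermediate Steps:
$g{\left(S \right)} = -11 + S$ ($g{\left(S \right)} = -2 + \left(-9 + S\right) = -11 + S$)
$E = -32$ ($E = -11 - 21 = -32$)
$f{\left(B,p \right)} = \frac{2 p}{95 + B}$
$c = - \frac{2141}{245}$ ($c = -9 + 2 \left(-32\right) \frac{1}{95 - 340} = -9 + 2 \left(-32\right) \frac{1}{-245} = -9 + 2 \left(-32\right) \left(- \frac{1}{245}\right) = -9 + \frac{64}{245} = - \frac{2141}{245} \approx -8.7388$)
$\left(-270984 + \left(71 - -26596\right)\right) - c = \left(-270984 + \left(71 - -26596\right)\right) - - \frac{2141}{245} = \left(-270984 + \left(71 + 26596\right)\right) + \frac{2141}{245} = \left(-270984 + 26667\right) + \frac{2141}{245} = -244317 + \frac{2141}{245} = - \frac{59855524}{245}$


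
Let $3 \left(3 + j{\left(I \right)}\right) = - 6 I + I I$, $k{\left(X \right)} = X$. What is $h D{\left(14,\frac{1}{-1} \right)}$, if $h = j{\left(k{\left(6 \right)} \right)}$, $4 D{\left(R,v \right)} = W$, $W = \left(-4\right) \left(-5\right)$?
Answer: $-15$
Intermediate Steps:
$W = 20$
$D{\left(R,v \right)} = 5$ ($D{\left(R,v \right)} = \frac{1}{4} \cdot 20 = 5$)
$j{\left(I \right)} = -3 - 2 I + \frac{I^{2}}{3}$ ($j{\left(I \right)} = -3 + \frac{- 6 I + I I}{3} = -3 + \frac{- 6 I + I^{2}}{3} = -3 + \frac{I^{2} - 6 I}{3} = -3 + \left(- 2 I + \frac{I^{2}}{3}\right) = -3 - 2 I + \frac{I^{2}}{3}$)
$h = -3$ ($h = -3 - 12 + \frac{6^{2}}{3} = -3 - 12 + \frac{1}{3} \cdot 36 = -3 - 12 + 12 = -3$)
$h D{\left(14,\frac{1}{-1} \right)} = \left(-3\right) 5 = -15$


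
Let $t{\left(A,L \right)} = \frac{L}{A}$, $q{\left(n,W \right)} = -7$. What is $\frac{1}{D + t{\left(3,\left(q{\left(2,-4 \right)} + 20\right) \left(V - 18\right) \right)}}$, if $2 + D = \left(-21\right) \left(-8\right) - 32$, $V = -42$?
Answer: $- \frac{1}{126} \approx -0.0079365$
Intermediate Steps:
$D = 134$ ($D = -2 - -136 = -2 + \left(168 - 32\right) = -2 + 136 = 134$)
$\frac{1}{D + t{\left(3,\left(q{\left(2,-4 \right)} + 20\right) \left(V - 18\right) \right)}} = \frac{1}{134 + \frac{\left(-7 + 20\right) \left(-42 - 18\right)}{3}} = \frac{1}{134 + 13 \left(-60\right) \frac{1}{3}} = \frac{1}{134 - 260} = \frac{1}{-126} = - \frac{1}{126}$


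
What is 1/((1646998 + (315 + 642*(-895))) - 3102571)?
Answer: -1/2029848 ≈ -4.9265e-7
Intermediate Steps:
1/((1646998 + (315 + 642*(-895))) - 3102571) = 1/((1646998 + (315 - 574590)) - 3102571) = 1/((1646998 - 574275) - 3102571) = 1/(1072723 - 3102571) = 1/(-2029848) = -1/2029848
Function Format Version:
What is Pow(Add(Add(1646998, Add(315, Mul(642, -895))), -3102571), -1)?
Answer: Rational(-1, 2029848) ≈ -4.9265e-7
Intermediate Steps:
Pow(Add(Add(1646998, Add(315, Mul(642, -895))), -3102571), -1) = Pow(Add(Add(1646998, Add(315, -574590)), -3102571), -1) = Pow(Add(Add(1646998, -574275), -3102571), -1) = Pow(Add(1072723, -3102571), -1) = Pow(-2029848, -1) = Rational(-1, 2029848)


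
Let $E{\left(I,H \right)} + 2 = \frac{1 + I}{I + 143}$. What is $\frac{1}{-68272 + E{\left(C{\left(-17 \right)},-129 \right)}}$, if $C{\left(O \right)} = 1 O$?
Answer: $- \frac{63}{4301270} \approx -1.4647 \cdot 10^{-5}$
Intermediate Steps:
$C{\left(O \right)} = O$
$E{\left(I,H \right)} = -2 + \frac{1 + I}{143 + I}$ ($E{\left(I,H \right)} = -2 + \frac{1 + I}{I + 143} = -2 + \frac{1 + I}{143 + I}$)
$\frac{1}{-68272 + E{\left(C{\left(-17 \right)},-129 \right)}} = \frac{1}{-68272 + \frac{-285 - -17}{143 - 17}} = \frac{1}{-68272 + \frac{-285 + 17}{126}} = \frac{1}{-68272 + \frac{1}{126} \left(-268\right)} = \frac{1}{-68272 - \frac{134}{63}} = \frac{1}{- \frac{4301270}{63}} = - \frac{63}{4301270}$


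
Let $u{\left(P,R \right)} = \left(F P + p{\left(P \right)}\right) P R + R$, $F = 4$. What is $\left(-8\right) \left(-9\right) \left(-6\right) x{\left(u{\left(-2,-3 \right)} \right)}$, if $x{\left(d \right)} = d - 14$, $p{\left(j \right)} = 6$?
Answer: $12528$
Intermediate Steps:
$u{\left(P,R \right)} = R + P R \left(6 + 4 P\right)$ ($u{\left(P,R \right)} = \left(4 P + 6\right) P R + R = \left(6 + 4 P\right) P R + R = P \left(6 + 4 P\right) R + R = P R \left(6 + 4 P\right) + R = R + P R \left(6 + 4 P\right)$)
$x{\left(d \right)} = -14 + d$
$\left(-8\right) \left(-9\right) \left(-6\right) x{\left(u{\left(-2,-3 \right)} \right)} = \left(-8\right) \left(-9\right) \left(-6\right) \left(-14 - 3 \left(1 + 4 \left(-2\right)^{2} + 6 \left(-2\right)\right)\right) = 72 \left(-6\right) \left(-14 - 3 \left(1 + 4 \cdot 4 - 12\right)\right) = - 432 \left(-14 - 3 \left(1 + 16 - 12\right)\right) = - 432 \left(-14 - 15\right) = \left(-432\right) \left(-29\right) = 12528$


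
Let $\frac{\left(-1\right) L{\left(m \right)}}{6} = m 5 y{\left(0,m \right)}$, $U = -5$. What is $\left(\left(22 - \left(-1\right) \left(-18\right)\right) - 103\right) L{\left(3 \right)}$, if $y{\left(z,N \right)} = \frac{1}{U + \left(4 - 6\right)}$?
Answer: $- \frac{8910}{7} \approx -1272.9$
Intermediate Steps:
$y{\left(z,N \right)} = - \frac{1}{7}$ ($y{\left(z,N \right)} = \frac{1}{-5 + \left(4 - 6\right)} = \frac{1}{-5 - 2} = \frac{1}{-7} = - \frac{1}{7}$)
$L{\left(m \right)} = \frac{30 m}{7}$ ($L{\left(m \right)} = - 6 m 5 \left(- \frac{1}{7}\right) = - 6 \cdot 5 m \left(- \frac{1}{7}\right) = - 6 \left(- \frac{5 m}{7}\right) = \frac{30 m}{7}$)
$\left(\left(22 - \left(-1\right) \left(-18\right)\right) - 103\right) L{\left(3 \right)} = \left(\left(22 - \left(-1\right) \left(-18\right)\right) - 103\right) \frac{30}{7} \cdot 3 = \left(\left(22 - 18\right) - 103\right) \frac{90}{7} = \left(4 - 103\right) \frac{90}{7} = \left(-99\right) \frac{90}{7} = - \frac{8910}{7}$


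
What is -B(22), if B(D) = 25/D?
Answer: -25/22 ≈ -1.1364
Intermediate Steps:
-B(22) = -25/22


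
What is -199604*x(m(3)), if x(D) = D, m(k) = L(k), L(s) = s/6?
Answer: -99802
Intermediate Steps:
L(s) = s/6 (L(s) = s*(1/6) = s/6)
m(k) = k/6
-199604*x(m(3)) = -99802*3/3 = -199604*1/2 = -99802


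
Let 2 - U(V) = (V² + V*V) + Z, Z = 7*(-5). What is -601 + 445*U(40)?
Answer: -1408136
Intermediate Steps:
Z = -35
U(V) = 37 - 2*V² (U(V) = 2 - ((V² + V*V) - 35) = 2 - ((V² + V²) - 35) = 2 - (2*V² - 35) = 2 - (-35 + 2*V²) = 2 + (35 - 2*V²) = 37 - 2*V²)
-601 + 445*U(40) = -601 + 445*(37 - 2*40²) = -601 + 445*(37 - 2*1600) = -601 + 445*(37 - 3200) = -601 + 445*(-3163) = -601 - 1407535 = -1408136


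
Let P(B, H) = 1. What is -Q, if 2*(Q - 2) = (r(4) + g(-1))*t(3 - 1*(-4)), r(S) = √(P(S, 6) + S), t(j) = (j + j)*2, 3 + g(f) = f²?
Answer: 26 - 14*√5 ≈ -5.3050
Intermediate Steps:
g(f) = -3 + f²
t(j) = 4*j (t(j) = (2*j)*2 = 4*j)
r(S) = √(1 + S)
Q = -26 + 14*√5 (Q = 2 + ((√(1 + 4) + (-3 + (-1)²))*(4*(3 - 1*(-4))))/2 = 2 + ((√5 + (-3 + 1))*(4*(3 + 4)))/2 = 2 + ((√5 - 2)*(4*7))/2 = 2 + ((-2 + √5)*28)/2 = 2 + (-56 + 28*√5)/2 = 2 + (-28 + 14*√5) = -26 + 14*√5 ≈ 5.3050)
-Q = -(-26 + 14*√5) = 26 - 14*√5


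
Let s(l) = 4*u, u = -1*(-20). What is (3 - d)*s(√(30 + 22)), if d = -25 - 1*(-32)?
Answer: -320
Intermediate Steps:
u = 20
d = 7 (d = -25 + 32 = 7)
s(l) = 80 (s(l) = 4*20 = 80)
(3 - d)*s(√(30 + 22)) = (3 - 1*7)*80 = (3 - 7)*80 = -4*80 = -320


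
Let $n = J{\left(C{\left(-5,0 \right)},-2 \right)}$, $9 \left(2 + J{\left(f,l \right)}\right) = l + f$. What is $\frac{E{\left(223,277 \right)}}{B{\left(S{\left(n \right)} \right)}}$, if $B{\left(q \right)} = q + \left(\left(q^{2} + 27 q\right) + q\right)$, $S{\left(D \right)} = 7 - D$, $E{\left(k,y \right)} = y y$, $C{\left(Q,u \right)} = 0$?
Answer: $\frac{6215049}{28552} \approx 217.67$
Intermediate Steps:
$J{\left(f,l \right)} = -2 + \frac{f}{9} + \frac{l}{9}$ ($J{\left(f,l \right)} = -2 + \frac{l + f}{9} = -2 + \frac{f + l}{9} = -2 + \left(\frac{f}{9} + \frac{l}{9}\right) = -2 + \frac{f}{9} + \frac{l}{9}$)
$n = - \frac{20}{9}$ ($n = -2 + \frac{1}{9} \cdot 0 + \frac{1}{9} \left(-2\right) = -2 + 0 - \frac{2}{9} = - \frac{20}{9} \approx -2.2222$)
$E{\left(k,y \right)} = y^{2}$
$B{\left(q \right)} = q^{2} + 29 q$ ($B{\left(q \right)} = q + \left(q^{2} + 28 q\right) = q^{2} + 29 q$)
$\frac{E{\left(223,277 \right)}}{B{\left(S{\left(n \right)} \right)}} = \frac{277^{2}}{\left(7 - - \frac{20}{9}\right) \left(29 + \left(7 - - \frac{20}{9}\right)\right)} = \frac{76729}{\left(7 + \frac{20}{9}\right) \left(29 + \left(7 + \frac{20}{9}\right)\right)} = \frac{76729}{\frac{83}{9} \left(29 + \frac{83}{9}\right)} = \frac{76729}{\frac{83}{9} \cdot \frac{344}{9}} = \frac{76729}{\frac{28552}{81}} = 76729 \cdot \frac{81}{28552} = \frac{6215049}{28552}$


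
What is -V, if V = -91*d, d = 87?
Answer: 7917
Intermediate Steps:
V = -7917 (V = -91*87 = -7917)
-V = -1*(-7917) = 7917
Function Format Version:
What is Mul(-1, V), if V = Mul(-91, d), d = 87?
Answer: 7917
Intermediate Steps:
V = -7917 (V = Mul(-91, 87) = -7917)
Mul(-1, V) = Mul(-1, -7917) = 7917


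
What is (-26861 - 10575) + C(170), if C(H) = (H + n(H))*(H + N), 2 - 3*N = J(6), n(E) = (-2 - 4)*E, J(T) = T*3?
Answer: -532208/3 ≈ -1.7740e+5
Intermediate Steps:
J(T) = 3*T
n(E) = -6*E
N = -16/3 (N = ⅔ - 6 = -16/3 ≈ -5.3333)
C(H) = -5*H*(-16/3 + H) (C(H) = (H - 6*H)*(H - 16/3) = (-5*H)*(-16/3 + H) = -5*H*(-16/3 + H))
(-26861 - 10575) + C(170) = (-26861 - 10575) + (5/3)*170*(16 - 3*170) = -37436 + (5/3)*170*(16 - 510) = -37436 + (5/3)*170*(-494) = -37436 - 419900/3 = -532208/3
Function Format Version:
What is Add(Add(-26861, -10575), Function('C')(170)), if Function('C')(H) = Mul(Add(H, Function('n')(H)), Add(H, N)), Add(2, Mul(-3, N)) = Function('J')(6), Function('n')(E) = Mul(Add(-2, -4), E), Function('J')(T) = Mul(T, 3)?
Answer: Rational(-532208, 3) ≈ -1.7740e+5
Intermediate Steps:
Function('J')(T) = Mul(3, T)
Function('n')(E) = Mul(-6, E)
N = Rational(-16, 3) (N = Add(Rational(2, 3), Mul(Rational(-1, 3), Mul(3, 6))) = Add(Rational(2, 3), Mul(Rational(-1, 3), 18)) = Add(Rational(2, 3), -6) = Rational(-16, 3) ≈ -5.3333)
Function('C')(H) = Mul(-5, H, Add(Rational(-16, 3), H)) (Function('C')(H) = Mul(Add(H, Mul(-6, H)), Add(H, Rational(-16, 3))) = Mul(Mul(-5, H), Add(Rational(-16, 3), H)) = Mul(-5, H, Add(Rational(-16, 3), H)))
Add(Add(-26861, -10575), Function('C')(170)) = Add(Add(-26861, -10575), Mul(Rational(5, 3), 170, Add(16, Mul(-3, 170)))) = Add(-37436, Mul(Rational(5, 3), 170, Add(16, -510))) = Add(-37436, Mul(Rational(5, 3), 170, -494)) = Add(-37436, Rational(-419900, 3)) = Rational(-532208, 3)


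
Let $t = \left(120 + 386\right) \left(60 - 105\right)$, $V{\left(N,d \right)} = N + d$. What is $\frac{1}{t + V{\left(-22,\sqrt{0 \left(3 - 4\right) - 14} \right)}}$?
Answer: $- \frac{1628}{37105377} - \frac{i \sqrt{14}}{519475278} \approx -4.3875 \cdot 10^{-5} - 7.2028 \cdot 10^{-9} i$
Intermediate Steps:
$t = -22770$ ($t = 506 \left(-45\right) = -22770$)
$\frac{1}{t + V{\left(-22,\sqrt{0 \left(3 - 4\right) - 14} \right)}} = \frac{1}{-22770 - \left(22 - \sqrt{0 \left(3 - 4\right) - 14}\right)} = \frac{1}{-22770 - \left(22 - \sqrt{0 \left(-1\right) - 14}\right)} = \frac{1}{-22770 - \left(22 - \sqrt{0 - 14}\right)} = \frac{1}{-22770 - \left(22 - \sqrt{-14}\right)} = \frac{1}{-22770 - \left(22 - i \sqrt{14}\right)} = \frac{1}{-22792 + i \sqrt{14}}$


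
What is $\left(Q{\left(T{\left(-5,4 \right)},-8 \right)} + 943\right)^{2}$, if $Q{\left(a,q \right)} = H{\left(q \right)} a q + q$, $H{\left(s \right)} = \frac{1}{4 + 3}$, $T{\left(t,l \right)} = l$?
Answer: $\frac{42419169}{49} \approx 8.657 \cdot 10^{5}$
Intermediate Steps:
$H{\left(s \right)} = \frac{1}{7}$
$Q{\left(a,q \right)} = q + \frac{a q}{7}$ ($Q{\left(a,q \right)} = \frac{a}{7} q + q = \frac{a q}{7} + q = q + \frac{a q}{7}$)
$\left(Q{\left(T{\left(-5,4 \right)},-8 \right)} + 943\right)^{2} = \left(\frac{1}{7} \left(-8\right) \left(7 + 4\right) + 943\right)^{2} = \left(\frac{1}{7} \left(-8\right) 11 + 943\right)^{2} = \left(- \frac{88}{7} + 943\right)^{2} = \left(\frac{6513}{7}\right)^{2} = \frac{42419169}{49}$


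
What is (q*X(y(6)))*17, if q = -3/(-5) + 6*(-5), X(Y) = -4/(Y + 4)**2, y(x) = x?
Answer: 2499/125 ≈ 19.992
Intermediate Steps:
X(Y) = -4/(4 + Y)**2
q = -147/5 (q = -3*(-1/5) - 30 = 3/5 - 30 = -147/5 ≈ -29.400)
(q*X(y(6)))*17 = -(-588)/(5*(4 + 6)**2)*17 = -(-588)/(5*10**2)*17 = -(-588)/(5*100)*17 = -147/5*(-1/25)*17 = (147/125)*17 = 2499/125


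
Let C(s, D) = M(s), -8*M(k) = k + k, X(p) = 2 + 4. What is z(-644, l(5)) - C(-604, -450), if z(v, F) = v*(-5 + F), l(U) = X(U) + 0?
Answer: -795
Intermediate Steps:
X(p) = 6
M(k) = -k/4 (M(k) = -(k + k)/8 = -k/4)
C(s, D) = -s/4
l(U) = 6 (l(U) = 6 + 0 = 6)
z(-644, l(5)) - C(-604, -450) = -644*(-5 + 6) - (-1)*(-604)/4 = -644*1 - 1*151 = -644 - 151 = -795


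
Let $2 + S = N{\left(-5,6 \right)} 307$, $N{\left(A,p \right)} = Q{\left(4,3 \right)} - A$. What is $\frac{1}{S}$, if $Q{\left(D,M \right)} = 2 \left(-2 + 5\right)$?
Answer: $\frac{1}{3375} \approx 0.0002963$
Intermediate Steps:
$Q{\left(D,M \right)} = 6$ ($Q{\left(D,M \right)} = 2 \cdot 3 = 6$)
$N{\left(A,p \right)} = 6 - A$
$S = 3375$ ($S = -2 + \left(6 - -5\right) 307 = -2 + \left(6 + 5\right) 307 = -2 + 11 \cdot 307 = -2 + 3377 = 3375$)
$\frac{1}{S} = \frac{1}{3375}$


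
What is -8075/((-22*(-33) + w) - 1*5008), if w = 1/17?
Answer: 137275/72793 ≈ 1.8858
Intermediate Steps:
w = 1/17 ≈ 0.058824
-8075/((-22*(-33) + w) - 1*5008) = -8075/((-22*(-33) + 1/17) - 1*5008) = -8075/((726 + 1/17) - 5008) = -8075/(12343/17 - 5008) = -8075/(-72793/17) = -8075*(-17/72793) = 137275/72793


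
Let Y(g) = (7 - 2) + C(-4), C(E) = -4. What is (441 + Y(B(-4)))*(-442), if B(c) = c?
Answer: -195364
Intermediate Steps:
Y(g) = 1 (Y(g) = (7 - 2) - 4 = 5 - 4 = 1)
(441 + Y(B(-4)))*(-442) = (441 + 1)*(-442) = 442*(-442) = -195364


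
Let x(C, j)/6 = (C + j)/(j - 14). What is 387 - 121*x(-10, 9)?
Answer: 1209/5 ≈ 241.80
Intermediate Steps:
x(C, j) = 6*(C + j)/(-14 + j) (x(C, j) = 6*((C + j)/(j - 14)) = 6*((C + j)/(-14 + j)) = 6*(C + j)/(-14 + j))
387 - 121*x(-10, 9) = 387 - 726*(-10 + 9)/(-14 + 9) = 387 - 726*(-1)/(-5) = 387 - 726*(-1)*(-1)/5 = 387 - 121*6/5 = 387 - 726/5 = 1209/5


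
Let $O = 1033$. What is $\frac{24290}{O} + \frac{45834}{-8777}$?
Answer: $\frac{165846808}{9066641} \approx 18.292$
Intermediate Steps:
$\frac{24290}{O} + \frac{45834}{-8777} = \frac{24290}{1033} + \frac{45834}{-8777} = 24290 \cdot \frac{1}{1033} + 45834 \left(- \frac{1}{8777}\right) = \frac{24290}{1033} - \frac{45834}{8777} = \frac{165846808}{9066641}$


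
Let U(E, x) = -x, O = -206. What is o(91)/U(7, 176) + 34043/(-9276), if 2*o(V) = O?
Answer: -1259035/408144 ≈ -3.0848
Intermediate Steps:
o(V) = -103 (o(V) = (1/2)*(-206) = -103)
o(91)/U(7, 176) + 34043/(-9276) = -103/((-1*176)) + 34043/(-9276) = -103/(-176) + 34043*(-1/9276) = -103*(-1/176) - 34043/9276 = 103/176 - 34043/9276 = -1259035/408144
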